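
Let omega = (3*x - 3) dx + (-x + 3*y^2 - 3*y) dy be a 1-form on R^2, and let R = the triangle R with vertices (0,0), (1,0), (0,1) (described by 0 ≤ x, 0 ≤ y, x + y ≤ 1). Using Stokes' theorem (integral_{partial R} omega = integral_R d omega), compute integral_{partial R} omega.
integral_(partial R) omega = -1/2

Stokes: integral_partial_R omega = integral_R d omega with d omega = (∂Q/∂x - ∂P/∂y) dx ∧ dy.
  ∂Q/∂x = -1
  ∂P/∂y = 0
  integrand = ∂Q/∂x - ∂P/∂y = -1.
Integrating over R: integral_0^1 integral_0^{1-x} (-1) dy dx = -1/2.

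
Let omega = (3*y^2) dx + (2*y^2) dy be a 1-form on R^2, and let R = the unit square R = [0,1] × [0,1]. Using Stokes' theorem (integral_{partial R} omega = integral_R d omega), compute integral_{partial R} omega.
integral_(partial R) omega = -3

Stokes: integral_partial_R omega = integral_R d omega with d omega = (∂Q/∂x - ∂P/∂y) dx ∧ dy.
  ∂Q/∂x = 0
  ∂P/∂y = 6*y
  integrand = ∂Q/∂x - ∂P/∂y = -6*y.
Integrating over R: integral_0^1 integral_0^1 (-6*y) dx dy = -3.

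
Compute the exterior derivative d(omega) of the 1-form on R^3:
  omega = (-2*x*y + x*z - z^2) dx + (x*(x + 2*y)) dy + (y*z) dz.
d(omega) = (4*x + 2*y) dx ∧ dy + (-x + 2*z) dx ∧ dz + (z) dy ∧ dz

For a 1-form omega = sum_i f_i dx_i, the exterior derivative is
  d(omega) = sum_{i < j} (∂f_j/∂x_i - ∂f_i/∂x_j) dx_i ∧ dx_j.
  coefficient of dx ∧ dy: ∂f_2/∂x - ∂f_1/∂y = ∂(x*(x + 2*y))/∂x - ∂(-2*x*y + x*z - z^2)/∂y = 4*x + 2*y
  coefficient of dx ∧ dz: ∂f_3/∂x - ∂f_1/∂z = ∂(y*z)/∂x - ∂(-2*x*y + x*z - z^2)/∂z = -x + 2*z
  coefficient of dy ∧ dz: ∂f_3/∂y - ∂f_2/∂z = ∂(y*z)/∂y - ∂(x*(x + 2*y))/∂z = z
Assembling: d(omega) = (4*x + 2*y) dx ∧ dy + (-x + 2*z) dx ∧ dz + (z) dy ∧ dz.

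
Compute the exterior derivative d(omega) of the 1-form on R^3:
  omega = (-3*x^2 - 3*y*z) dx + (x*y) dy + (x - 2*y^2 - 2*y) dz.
d(omega) = (y + 3*z) dx ∧ dy + (3*y + 1) dx ∧ dz + (-4*y - 2) dy ∧ dz

For a 1-form omega = sum_i f_i dx_i, the exterior derivative is
  d(omega) = sum_{i < j} (∂f_j/∂x_i - ∂f_i/∂x_j) dx_i ∧ dx_j.
  coefficient of dx ∧ dy: ∂f_2/∂x - ∂f_1/∂y = ∂(x*y)/∂x - ∂(-3*x^2 - 3*y*z)/∂y = y + 3*z
  coefficient of dx ∧ dz: ∂f_3/∂x - ∂f_1/∂z = ∂(x - 2*y^2 - 2*y)/∂x - ∂(-3*x^2 - 3*y*z)/∂z = 3*y + 1
  coefficient of dy ∧ dz: ∂f_3/∂y - ∂f_2/∂z = ∂(x - 2*y^2 - 2*y)/∂y - ∂(x*y)/∂z = -4*y - 2
Assembling: d(omega) = (y + 3*z) dx ∧ dy + (3*y + 1) dx ∧ dz + (-4*y - 2) dy ∧ dz.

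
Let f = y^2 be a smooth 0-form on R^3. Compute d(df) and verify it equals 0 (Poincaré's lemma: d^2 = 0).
d(df) = 0

Step 1: df = sum_i (∂f/∂x_i) dx_i = (0) dx + (2*y) dy + (0) dz.
Step 2: Apply d again. Using the 1-form formula, the coefficient of dx ∧ dy in d(df) is ∂^2 f/∂x ∂y - ∂^2 f/∂y ∂x = (0) - (0) = 0 (equality of mixed partials for smooth f).
Similarly for dx ∧ dz and dy ∧ dz — all coefficients vanish. So d(df) = 0.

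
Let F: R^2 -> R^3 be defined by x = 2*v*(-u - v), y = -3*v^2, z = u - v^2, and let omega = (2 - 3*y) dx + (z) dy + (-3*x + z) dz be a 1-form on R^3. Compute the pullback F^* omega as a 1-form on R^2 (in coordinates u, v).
F^* omega = (6*u*v + u - 18*v^3 + 5*v^2 - 4*v) du + (-30*u*v^2 - 8*u*v - 4*u - 40*v^3 - 8*v) dv

Using F^*(f dg) = (f ∘ F) d(g ∘ F), substitute each coordinate x_i by F_i(u, v) in f_i, and replace dx_i by d F_i = (∂F_i/∂u) du + (∂F_i/∂v) dv.
  For the x component: f_1(F) = 9*v^2 + 2; d F_1 = (-2*v) du + (-2*u - 4*v) dv
  For the y component: f_2(F) = u - v^2; d F_2 = (0) du + (-6*v) dv
  For the z component: f_3(F) = 6*u*v + u + 5*v^2; d F_3 = (1) du + (-2*v) dv
Combining and collecting du, dv coefficients:
  coeff of du: 6*u*v + u - 18*v^3 + 5*v^2 - 4*v
  coeff of dv: -30*u*v^2 - 8*u*v - 4*u - 40*v^3 - 8*v
F^* omega = (6*u*v + u - 18*v^3 + 5*v^2 - 4*v) du + (-30*u*v^2 - 8*u*v - 4*u - 40*v^3 - 8*v) dv.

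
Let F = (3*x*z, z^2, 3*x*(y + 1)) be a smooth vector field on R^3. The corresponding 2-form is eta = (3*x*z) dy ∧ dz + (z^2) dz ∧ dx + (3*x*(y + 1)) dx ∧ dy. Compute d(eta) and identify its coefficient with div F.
d(eta) = (3*z) dx ∧ dy ∧ dz; div F = 3*z

For a 2-form in R^3 of the form above, applying d gives a 3-form with coefficient ∂P/∂x + ∂Q/∂y + ∂R/∂z:
  ∂P/∂x = 3*z
  ∂Q/∂y = 0
  ∂R/∂z = 0
Sum = 3*z, which is exactly div F.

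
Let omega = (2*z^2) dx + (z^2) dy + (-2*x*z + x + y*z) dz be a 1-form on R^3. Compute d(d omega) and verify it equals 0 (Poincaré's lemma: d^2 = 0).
d(d omega) = 0

Step 1: d omega = sum_{i<j} (∂f_j/∂x_i - ∂f_i/∂x_j) dx_i ∧ dx_j:
  coeff of dx ∧ dy: 0
  coeff of dx ∧ dz: 1 - 6*z
  coeff of dy ∧ dz: -z
Step 2: Apply d again to each 2-form coefficient. The only possible 3-form in R^3 is dx ∧ dy ∧ dz, with coefficient
  ∂(coeff of dy∧dz)/∂x - ∂(coeff of dx∧dz)/∂y + ∂(coeff of dx∧dy)/∂z
  = ∂/∂x (-z) - ∂/∂y (1 - 6*z) + ∂/∂z (0).
Each of these terms simplifies to sums of mixed partials that cancel in pairs. The result is 0 (by equality of mixed partials for smooth functions — Schwarz / Clairaut).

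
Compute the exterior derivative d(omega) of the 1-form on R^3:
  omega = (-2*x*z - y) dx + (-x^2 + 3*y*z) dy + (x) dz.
d(omega) = (1 - 2*x) dx ∧ dy + (2*x + 1) dx ∧ dz + (-3*y) dy ∧ dz

For a 1-form omega = sum_i f_i dx_i, the exterior derivative is
  d(omega) = sum_{i < j} (∂f_j/∂x_i - ∂f_i/∂x_j) dx_i ∧ dx_j.
  coefficient of dx ∧ dy: ∂f_2/∂x - ∂f_1/∂y = ∂(-x^2 + 3*y*z)/∂x - ∂(-2*x*z - y)/∂y = 1 - 2*x
  coefficient of dx ∧ dz: ∂f_3/∂x - ∂f_1/∂z = ∂(x)/∂x - ∂(-2*x*z - y)/∂z = 2*x + 1
  coefficient of dy ∧ dz: ∂f_3/∂y - ∂f_2/∂z = ∂(x)/∂y - ∂(-x^2 + 3*y*z)/∂z = -3*y
Assembling: d(omega) = (1 - 2*x) dx ∧ dy + (2*x + 1) dx ∧ dz + (-3*y) dy ∧ dz.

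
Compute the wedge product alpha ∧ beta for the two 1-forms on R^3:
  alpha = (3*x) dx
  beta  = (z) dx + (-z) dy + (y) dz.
alpha ∧ beta = (-3*x*z) dx ∧ dy + (3*x*y) dx ∧ dz

Distribute the wedge, using dx_i ∧ dx_j = -dx_j ∧ dx_i and dx_i ∧ dx_i = 0. For each pair (i, j) with i < j, the coefficient of dx_i ∧ dx_j in alpha ∧ beta is (alpha_i * beta_j - alpha_j * beta_i). Collecting: alpha ∧ beta = (-3*x*z) dx ∧ dy + (3*x*y) dx ∧ dz.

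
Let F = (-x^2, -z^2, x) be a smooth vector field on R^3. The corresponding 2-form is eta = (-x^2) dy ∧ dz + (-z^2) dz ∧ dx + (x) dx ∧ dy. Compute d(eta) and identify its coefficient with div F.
d(eta) = (-2*x) dx ∧ dy ∧ dz; div F = -2*x

For a 2-form in R^3 of the form above, applying d gives a 3-form with coefficient ∂P/∂x + ∂Q/∂y + ∂R/∂z:
  ∂P/∂x = -2*x
  ∂Q/∂y = 0
  ∂R/∂z = 0
Sum = -2*x, which is exactly div F.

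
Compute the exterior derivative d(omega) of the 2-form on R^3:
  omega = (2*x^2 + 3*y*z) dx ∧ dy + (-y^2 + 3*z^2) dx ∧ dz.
d(omega) = (5*y) dx ∧ dy ∧ dz

For a 2-form omega = sum_{i<j} g_{ij} dx_i ∧ dx_j, the exterior derivative is
  d(omega) = sum_{i<j} d(g_{ij}) ∧ dx_i ∧ dx_j = sum_{i<j, k} (∂g_{ij}/∂x_k) dx_k ∧ dx_i ∧ dx_j.
Expand each term, using dx_k ∧ dx_i ∧ dx_j = sgn(permutation) dx_{(a)} ∧ dx_{(b)} ∧ dx_{(c)} with (a < b < c) sorted:
  d(2*x^2 + 3*y*z) includes (∂/∂z)(2*x^2 + 3*y*z) dz = (3*y) dz, which multiplied by dx ∧ dy gives (3*y) dx ∧ dy ∧ dz
  d(-y^2 + 3*z^2) includes (∂/∂y)(-y^2 + 3*z^2) dy = (-2*y) dy, which multiplied by dx ∧ dz gives (2*y) dx ∧ dy ∧ dz
Collecting like 3-forms: d(omega) = (5*y) dx ∧ dy ∧ dz.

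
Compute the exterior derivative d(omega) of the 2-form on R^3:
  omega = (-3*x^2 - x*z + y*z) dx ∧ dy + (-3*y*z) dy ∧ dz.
d(omega) = (-x + y) dx ∧ dy ∧ dz

For a 2-form omega = sum_{i<j} g_{ij} dx_i ∧ dx_j, the exterior derivative is
  d(omega) = sum_{i<j} d(g_{ij}) ∧ dx_i ∧ dx_j = sum_{i<j, k} (∂g_{ij}/∂x_k) dx_k ∧ dx_i ∧ dx_j.
Expand each term, using dx_k ∧ dx_i ∧ dx_j = sgn(permutation) dx_{(a)} ∧ dx_{(b)} ∧ dx_{(c)} with (a < b < c) sorted:
  d(-3*x^2 - x*z + y*z) includes (∂/∂z)(-3*x^2 - x*z + y*z) dz = (-x + y) dz, which multiplied by dx ∧ dy gives (-x + y) dx ∧ dy ∧ dz
Collecting like 3-forms: d(omega) = (-x + y) dx ∧ dy ∧ dz.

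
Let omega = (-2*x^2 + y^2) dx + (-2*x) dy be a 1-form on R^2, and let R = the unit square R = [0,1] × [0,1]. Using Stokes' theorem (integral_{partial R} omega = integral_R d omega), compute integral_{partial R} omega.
integral_(partial R) omega = -3

Stokes: integral_partial_R omega = integral_R d omega with d omega = (∂Q/∂x - ∂P/∂y) dx ∧ dy.
  ∂Q/∂x = -2
  ∂P/∂y = 2*y
  integrand = ∂Q/∂x - ∂P/∂y = -2*y - 2.
Integrating over R: integral_0^1 integral_0^1 (-2*y - 2) dx dy = -3.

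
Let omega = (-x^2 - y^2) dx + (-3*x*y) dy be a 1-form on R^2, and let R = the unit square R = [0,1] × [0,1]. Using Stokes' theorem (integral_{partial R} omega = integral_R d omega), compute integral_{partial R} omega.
integral_(partial R) omega = -1/2

Stokes: integral_partial_R omega = integral_R d omega with d omega = (∂Q/∂x - ∂P/∂y) dx ∧ dy.
  ∂Q/∂x = -3*y
  ∂P/∂y = -2*y
  integrand = ∂Q/∂x - ∂P/∂y = -y.
Integrating over R: integral_0^1 integral_0^1 (-y) dx dy = -1/2.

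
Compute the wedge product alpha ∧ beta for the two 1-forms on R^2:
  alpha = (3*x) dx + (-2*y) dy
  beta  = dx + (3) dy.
alpha ∧ beta = (9*x + 2*y) dx ∧ dy

Distribute the wedge, using dx_i ∧ dx_j = -dx_j ∧ dx_i and dx_i ∧ dx_i = 0. For each pair (i, j) with i < j, the coefficient of dx_i ∧ dx_j in alpha ∧ beta is (alpha_i * beta_j - alpha_j * beta_i). Collecting: alpha ∧ beta = (9*x + 2*y) dx ∧ dy.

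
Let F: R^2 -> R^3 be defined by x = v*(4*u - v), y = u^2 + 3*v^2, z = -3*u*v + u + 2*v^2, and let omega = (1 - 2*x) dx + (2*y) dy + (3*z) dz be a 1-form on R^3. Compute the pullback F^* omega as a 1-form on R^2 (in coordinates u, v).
F^* omega = (4*u^3 + 7*u*v^2 - 18*u*v + 3*u - 10*v^3 + 6*v^2 + 4*v) du + (7*u^2*v - 9*u^2 - 30*u*v^2 + 12*u*v + 4*u + 56*v^3 - 2*v) dv

Using F^*(f dg) = (f ∘ F) d(g ∘ F), substitute each coordinate x_i by F_i(u, v) in f_i, and replace dx_i by d F_i = (∂F_i/∂u) du + (∂F_i/∂v) dv.
  For the x component: f_1(F) = -8*u*v + 2*v^2 + 1; d F_1 = (4*v) du + (4*u - 2*v) dv
  For the y component: f_2(F) = 2*u^2 + 6*v^2; d F_2 = (2*u) du + (6*v) dv
  For the z component: f_3(F) = -9*u*v + 3*u + 6*v^2; d F_3 = (1 - 3*v) du + (-3*u + 4*v) dv
Combining and collecting du, dv coefficients:
  coeff of du: 4*u^3 + 7*u*v^2 - 18*u*v + 3*u - 10*v^3 + 6*v^2 + 4*v
  coeff of dv: 7*u^2*v - 9*u^2 - 30*u*v^2 + 12*u*v + 4*u + 56*v^3 - 2*v
F^* omega = (4*u^3 + 7*u*v^2 - 18*u*v + 3*u - 10*v^3 + 6*v^2 + 4*v) du + (7*u^2*v - 9*u^2 - 30*u*v^2 + 12*u*v + 4*u + 56*v^3 - 2*v) dv.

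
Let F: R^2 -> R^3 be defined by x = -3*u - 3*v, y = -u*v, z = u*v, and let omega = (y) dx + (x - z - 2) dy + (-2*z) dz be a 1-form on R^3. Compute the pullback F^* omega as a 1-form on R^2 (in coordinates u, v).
F^* omega = (v*(-u*v + 6*u + 3*v + 2)) du + (u*(-u*v + 3*u + 6*v + 2)) dv

Using F^*(f dg) = (f ∘ F) d(g ∘ F), substitute each coordinate x_i by F_i(u, v) in f_i, and replace dx_i by d F_i = (∂F_i/∂u) du + (∂F_i/∂v) dv.
  For the x component: f_1(F) = -u*v; d F_1 = (-3) du + (-3) dv
  For the y component: f_2(F) = -u*v - 3*u - 3*v - 2; d F_2 = (-v) du + (-u) dv
  For the z component: f_3(F) = -2*u*v; d F_3 = (v) du + (u) dv
Combining and collecting du, dv coefficients:
  coeff of du: v*(-u*v + 6*u + 3*v + 2)
  coeff of dv: u*(-u*v + 3*u + 6*v + 2)
F^* omega = (v*(-u*v + 6*u + 3*v + 2)) du + (u*(-u*v + 3*u + 6*v + 2)) dv.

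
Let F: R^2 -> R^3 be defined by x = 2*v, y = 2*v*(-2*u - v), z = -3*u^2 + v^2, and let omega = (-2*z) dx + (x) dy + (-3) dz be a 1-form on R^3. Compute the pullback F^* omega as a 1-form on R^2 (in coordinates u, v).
F^* omega = (18*u - 8*v^2) du + (12*u^2 - 8*u*v - 12*v^2 - 6*v) dv

Using F^*(f dg) = (f ∘ F) d(g ∘ F), substitute each coordinate x_i by F_i(u, v) in f_i, and replace dx_i by d F_i = (∂F_i/∂u) du + (∂F_i/∂v) dv.
  For the x component: f_1(F) = 6*u^2 - 2*v^2; d F_1 = (0) du + (2) dv
  For the y component: f_2(F) = 2*v; d F_2 = (-4*v) du + (-4*u - 4*v) dv
  For the z component: f_3(F) = -3; d F_3 = (-6*u) du + (2*v) dv
Combining and collecting du, dv coefficients:
  coeff of du: 18*u - 8*v^2
  coeff of dv: 12*u^2 - 8*u*v - 12*v^2 - 6*v
F^* omega = (18*u - 8*v^2) du + (12*u^2 - 8*u*v - 12*v^2 - 6*v) dv.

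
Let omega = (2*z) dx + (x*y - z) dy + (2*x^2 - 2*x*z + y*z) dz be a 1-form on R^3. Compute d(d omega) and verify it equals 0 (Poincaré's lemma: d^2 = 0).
d(d omega) = 0

Step 1: d omega = sum_{i<j} (∂f_j/∂x_i - ∂f_i/∂x_j) dx_i ∧ dx_j:
  coeff of dx ∧ dy: y
  coeff of dx ∧ dz: 4*x - 2*z - 2
  coeff of dy ∧ dz: z + 1
Step 2: Apply d again to each 2-form coefficient. The only possible 3-form in R^3 is dx ∧ dy ∧ dz, with coefficient
  ∂(coeff of dy∧dz)/∂x - ∂(coeff of dx∧dz)/∂y + ∂(coeff of dx∧dy)/∂z
  = ∂/∂x (z + 1) - ∂/∂y (4*x - 2*z - 2) + ∂/∂z (y).
Each of these terms simplifies to sums of mixed partials that cancel in pairs. The result is 0 (by equality of mixed partials for smooth functions — Schwarz / Clairaut).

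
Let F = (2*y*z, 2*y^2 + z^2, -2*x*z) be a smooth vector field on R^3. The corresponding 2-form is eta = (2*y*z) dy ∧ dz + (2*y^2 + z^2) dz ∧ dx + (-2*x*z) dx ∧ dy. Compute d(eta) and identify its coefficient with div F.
d(eta) = (-2*x + 4*y) dx ∧ dy ∧ dz; div F = -2*x + 4*y

For a 2-form in R^3 of the form above, applying d gives a 3-form with coefficient ∂P/∂x + ∂Q/∂y + ∂R/∂z:
  ∂P/∂x = 0
  ∂Q/∂y = 4*y
  ∂R/∂z = -2*x
Sum = -2*x + 4*y, which is exactly div F.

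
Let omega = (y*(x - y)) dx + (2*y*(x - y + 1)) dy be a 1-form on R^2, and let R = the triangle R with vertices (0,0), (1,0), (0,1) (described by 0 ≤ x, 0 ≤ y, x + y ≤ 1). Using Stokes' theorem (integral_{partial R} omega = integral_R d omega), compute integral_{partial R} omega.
integral_(partial R) omega = 1/2

Stokes: integral_partial_R omega = integral_R d omega with d omega = (∂Q/∂x - ∂P/∂y) dx ∧ dy.
  ∂Q/∂x = 2*y
  ∂P/∂y = x - 2*y
  integrand = ∂Q/∂x - ∂P/∂y = -x + 4*y.
Integrating over R: integral_0^1 integral_0^{1-x} (-x + 4*y) dy dx = 1/2.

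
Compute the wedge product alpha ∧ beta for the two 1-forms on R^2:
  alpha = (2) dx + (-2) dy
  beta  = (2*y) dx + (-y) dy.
alpha ∧ beta = (2*y) dx ∧ dy

Distribute the wedge, using dx_i ∧ dx_j = -dx_j ∧ dx_i and dx_i ∧ dx_i = 0. For each pair (i, j) with i < j, the coefficient of dx_i ∧ dx_j in alpha ∧ beta is (alpha_i * beta_j - alpha_j * beta_i). Collecting: alpha ∧ beta = (2*y) dx ∧ dy.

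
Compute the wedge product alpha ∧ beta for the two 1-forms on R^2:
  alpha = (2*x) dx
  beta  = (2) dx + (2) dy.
alpha ∧ beta = (4*x) dx ∧ dy

Distribute the wedge, using dx_i ∧ dx_j = -dx_j ∧ dx_i and dx_i ∧ dx_i = 0. For each pair (i, j) with i < j, the coefficient of dx_i ∧ dx_j in alpha ∧ beta is (alpha_i * beta_j - alpha_j * beta_i). Collecting: alpha ∧ beta = (4*x) dx ∧ dy.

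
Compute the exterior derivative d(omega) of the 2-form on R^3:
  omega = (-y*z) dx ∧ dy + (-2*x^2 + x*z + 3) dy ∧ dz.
d(omega) = (-4*x - y + z) dx ∧ dy ∧ dz

For a 2-form omega = sum_{i<j} g_{ij} dx_i ∧ dx_j, the exterior derivative is
  d(omega) = sum_{i<j} d(g_{ij}) ∧ dx_i ∧ dx_j = sum_{i<j, k} (∂g_{ij}/∂x_k) dx_k ∧ dx_i ∧ dx_j.
Expand each term, using dx_k ∧ dx_i ∧ dx_j = sgn(permutation) dx_{(a)} ∧ dx_{(b)} ∧ dx_{(c)} with (a < b < c) sorted:
  d(-y*z) includes (∂/∂z)(-y*z) dz = (-y) dz, which multiplied by dx ∧ dy gives (-y) dx ∧ dy ∧ dz
  d(-2*x^2 + x*z + 3) includes (∂/∂x)(-2*x^2 + x*z + 3) dx = (-4*x + z) dx, which multiplied by dy ∧ dz gives (-4*x + z) dx ∧ dy ∧ dz
Collecting like 3-forms: d(omega) = (-4*x - y + z) dx ∧ dy ∧ dz.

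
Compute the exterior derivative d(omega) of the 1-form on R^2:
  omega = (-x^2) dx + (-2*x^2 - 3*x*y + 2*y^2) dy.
d(omega) = (-4*x - 3*y) dx ∧ dy

For a 1-form omega = sum_i f_i dx_i, the exterior derivative is
  d(omega) = sum_{i < j} (∂f_j/∂x_i - ∂f_i/∂x_j) dx_i ∧ dx_j.
  coefficient of dx ∧ dy: ∂f_2/∂x - ∂f_1/∂y = ∂(-2*x^2 - 3*x*y + 2*y^2)/∂x - ∂(-x^2)/∂y = -4*x - 3*y
Assembling: d(omega) = (-4*x - 3*y) dx ∧ dy.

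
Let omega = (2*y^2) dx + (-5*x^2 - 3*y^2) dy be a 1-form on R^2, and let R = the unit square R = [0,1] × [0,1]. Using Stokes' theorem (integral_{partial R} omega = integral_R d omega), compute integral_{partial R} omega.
integral_(partial R) omega = -7

Stokes: integral_partial_R omega = integral_R d omega with d omega = (∂Q/∂x - ∂P/∂y) dx ∧ dy.
  ∂Q/∂x = -10*x
  ∂P/∂y = 4*y
  integrand = ∂Q/∂x - ∂P/∂y = -10*x - 4*y.
Integrating over R: integral_0^1 integral_0^1 (-10*x - 4*y) dx dy = -7.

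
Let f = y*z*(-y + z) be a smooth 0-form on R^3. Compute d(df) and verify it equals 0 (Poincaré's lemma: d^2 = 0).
d(df) = 0

Step 1: df = sum_i (∂f/∂x_i) dx_i = (0) dx + (z*(-2*y + z)) dy + (y*(-y + 2*z)) dz.
Step 2: Apply d again. Using the 1-form formula, the coefficient of dx ∧ dy in d(df) is ∂^2 f/∂x ∂y - ∂^2 f/∂y ∂x = (0) - (0) = 0 (equality of mixed partials for smooth f).
Similarly for dx ∧ dz and dy ∧ dz — all coefficients vanish. So d(df) = 0.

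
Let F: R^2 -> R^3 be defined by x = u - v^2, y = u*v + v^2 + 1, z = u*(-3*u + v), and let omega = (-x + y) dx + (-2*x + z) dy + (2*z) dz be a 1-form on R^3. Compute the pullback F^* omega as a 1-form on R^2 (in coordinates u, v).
F^* omega = (36*u^3 - 21*u^2*v + 3*u*v^2 - u*v - u + 2*v^3 + 2*v^2 + 1) du + (-9*u^3 - 3*u^2*v - 2*u^2 + 2*u*v^2 - 2*u*v - 2*v) dv

Using F^*(f dg) = (f ∘ F) d(g ∘ F), substitute each coordinate x_i by F_i(u, v) in f_i, and replace dx_i by d F_i = (∂F_i/∂u) du + (∂F_i/∂v) dv.
  For the x component: f_1(F) = u*v - u + 2*v^2 + 1; d F_1 = (1) du + (-2*v) dv
  For the y component: f_2(F) = -3*u^2 + u*v - 2*u + 2*v^2; d F_2 = (v) du + (u + 2*v) dv
  For the z component: f_3(F) = 2*u*(-3*u + v); d F_3 = (-6*u + v) du + (u) dv
Combining and collecting du, dv coefficients:
  coeff of du: 36*u^3 - 21*u^2*v + 3*u*v^2 - u*v - u + 2*v^3 + 2*v^2 + 1
  coeff of dv: -9*u^3 - 3*u^2*v - 2*u^2 + 2*u*v^2 - 2*u*v - 2*v
F^* omega = (36*u^3 - 21*u^2*v + 3*u*v^2 - u*v - u + 2*v^3 + 2*v^2 + 1) du + (-9*u^3 - 3*u^2*v - 2*u^2 + 2*u*v^2 - 2*u*v - 2*v) dv.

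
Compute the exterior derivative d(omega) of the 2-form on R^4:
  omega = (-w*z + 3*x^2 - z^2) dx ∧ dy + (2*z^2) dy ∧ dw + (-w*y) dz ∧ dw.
d(omega) = (-w - 2*z) dx ∧ dy ∧ dz + (-z) dx ∧ dy ∧ dw + (-w - 4*z) dy ∧ dz ∧ dw

For a 2-form omega = sum_{i<j} g_{ij} dx_i ∧ dx_j, the exterior derivative is
  d(omega) = sum_{i<j} d(g_{ij}) ∧ dx_i ∧ dx_j = sum_{i<j, k} (∂g_{ij}/∂x_k) dx_k ∧ dx_i ∧ dx_j.
Expand each term, using dx_k ∧ dx_i ∧ dx_j = sgn(permutation) dx_{(a)} ∧ dx_{(b)} ∧ dx_{(c)} with (a < b < c) sorted:
  d(-w*z + 3*x^2 - z^2) includes (∂/∂z)(-w*z + 3*x^2 - z^2) dz = (-w - 2*z) dz, which multiplied by dx ∧ dy gives (-w - 2*z) dx ∧ dy ∧ dz
  d(-w*z + 3*x^2 - z^2) includes (∂/∂w)(-w*z + 3*x^2 - z^2) dw = (-z) dw, which multiplied by dx ∧ dy gives (-z) dx ∧ dy ∧ dw
  d(2*z^2) includes (∂/∂z)(2*z^2) dz = (4*z) dz, which multiplied by dy ∧ dw gives (-4*z) dy ∧ dz ∧ dw
  d(-w*y) includes (∂/∂y)(-w*y) dy = (-w) dy, which multiplied by dz ∧ dw gives (-w) dy ∧ dz ∧ dw
Collecting like 3-forms: d(omega) = (-w - 2*z) dx ∧ dy ∧ dz + (-z) dx ∧ dy ∧ dw + (-w - 4*z) dy ∧ dz ∧ dw.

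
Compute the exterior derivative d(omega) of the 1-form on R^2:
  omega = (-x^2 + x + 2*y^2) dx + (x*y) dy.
d(omega) = (-3*y) dx ∧ dy

For a 1-form omega = sum_i f_i dx_i, the exterior derivative is
  d(omega) = sum_{i < j} (∂f_j/∂x_i - ∂f_i/∂x_j) dx_i ∧ dx_j.
  coefficient of dx ∧ dy: ∂f_2/∂x - ∂f_1/∂y = ∂(x*y)/∂x - ∂(-x^2 + x + 2*y^2)/∂y = -3*y
Assembling: d(omega) = (-3*y) dx ∧ dy.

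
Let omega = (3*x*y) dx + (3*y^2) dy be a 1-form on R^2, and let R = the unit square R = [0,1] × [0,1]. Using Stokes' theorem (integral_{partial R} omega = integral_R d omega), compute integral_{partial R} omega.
integral_(partial R) omega = -3/2

Stokes: integral_partial_R omega = integral_R d omega with d omega = (∂Q/∂x - ∂P/∂y) dx ∧ dy.
  ∂Q/∂x = 0
  ∂P/∂y = 3*x
  integrand = ∂Q/∂x - ∂P/∂y = -3*x.
Integrating over R: integral_0^1 integral_0^1 (-3*x) dx dy = -3/2.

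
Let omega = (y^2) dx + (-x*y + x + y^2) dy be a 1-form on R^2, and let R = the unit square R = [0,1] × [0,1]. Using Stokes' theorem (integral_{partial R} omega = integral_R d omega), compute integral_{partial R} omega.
integral_(partial R) omega = -1/2

Stokes: integral_partial_R omega = integral_R d omega with d omega = (∂Q/∂x - ∂P/∂y) dx ∧ dy.
  ∂Q/∂x = 1 - y
  ∂P/∂y = 2*y
  integrand = ∂Q/∂x - ∂P/∂y = 1 - 3*y.
Integrating over R: integral_0^1 integral_0^1 (1 - 3*y) dx dy = -1/2.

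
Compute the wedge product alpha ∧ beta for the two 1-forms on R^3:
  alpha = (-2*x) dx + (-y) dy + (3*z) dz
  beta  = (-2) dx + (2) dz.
alpha ∧ beta = (-4*x + 6*z) dx ∧ dz + (-2*y) dx ∧ dy + (-2*y) dy ∧ dz

Distribute the wedge, using dx_i ∧ dx_j = -dx_j ∧ dx_i and dx_i ∧ dx_i = 0. For each pair (i, j) with i < j, the coefficient of dx_i ∧ dx_j in alpha ∧ beta is (alpha_i * beta_j - alpha_j * beta_i). Collecting: alpha ∧ beta = (-4*x + 6*z) dx ∧ dz + (-2*y) dx ∧ dy + (-2*y) dy ∧ dz.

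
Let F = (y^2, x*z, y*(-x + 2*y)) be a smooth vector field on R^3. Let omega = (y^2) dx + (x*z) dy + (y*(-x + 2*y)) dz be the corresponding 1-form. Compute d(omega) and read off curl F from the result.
d(omega) = (-2*x + 4*y) dy ∧ dz + (y) dz ∧ dx + (-2*y + z) dx ∧ dy; curl F = (-2*x + 4*y, y, -2*y + z)

d omega = sum_{i<j} (∂f_j/∂x_i - ∂f_i/∂x_j) dx_i ∧ dx_j. Under the identification (dy ∧ dz, dz ∧ dx, dx ∧ dy) ↔ (e_x, e_y, e_z), the coefficients are exactly the components of curl F. Compute:
  ∂R/∂y - ∂Q/∂z = (-x + 4*y) - (x) = -2*x + 4*y
  ∂P/∂z - ∂R/∂x = (0) - (-y) = y
  ∂Q/∂x - ∂P/∂y = (z) - (2*y) = -2*y + z.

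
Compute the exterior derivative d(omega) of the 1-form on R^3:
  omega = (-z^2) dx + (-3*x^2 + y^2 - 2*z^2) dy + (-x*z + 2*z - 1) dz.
d(omega) = (-6*x) dx ∧ dy + (z) dx ∧ dz + (4*z) dy ∧ dz

For a 1-form omega = sum_i f_i dx_i, the exterior derivative is
  d(omega) = sum_{i < j} (∂f_j/∂x_i - ∂f_i/∂x_j) dx_i ∧ dx_j.
  coefficient of dx ∧ dy: ∂f_2/∂x - ∂f_1/∂y = ∂(-3*x^2 + y^2 - 2*z^2)/∂x - ∂(-z^2)/∂y = -6*x
  coefficient of dx ∧ dz: ∂f_3/∂x - ∂f_1/∂z = ∂(-x*z + 2*z - 1)/∂x - ∂(-z^2)/∂z = z
  coefficient of dy ∧ dz: ∂f_3/∂y - ∂f_2/∂z = ∂(-x*z + 2*z - 1)/∂y - ∂(-3*x^2 + y^2 - 2*z^2)/∂z = 4*z
Assembling: d(omega) = (-6*x) dx ∧ dy + (z) dx ∧ dz + (4*z) dy ∧ dz.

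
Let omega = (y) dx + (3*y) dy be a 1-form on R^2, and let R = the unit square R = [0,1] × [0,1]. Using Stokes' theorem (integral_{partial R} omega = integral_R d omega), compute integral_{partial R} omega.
integral_(partial R) omega = -1

Stokes: integral_partial_R omega = integral_R d omega with d omega = (∂Q/∂x - ∂P/∂y) dx ∧ dy.
  ∂Q/∂x = 0
  ∂P/∂y = 1
  integrand = ∂Q/∂x - ∂P/∂y = -1.
Integrating over R: integral_0^1 integral_0^1 (-1) dx dy = -1.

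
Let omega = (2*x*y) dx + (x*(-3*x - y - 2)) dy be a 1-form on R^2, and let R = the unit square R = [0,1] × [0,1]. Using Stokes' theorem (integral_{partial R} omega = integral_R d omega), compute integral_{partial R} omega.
integral_(partial R) omega = -13/2

Stokes: integral_partial_R omega = integral_R d omega with d omega = (∂Q/∂x - ∂P/∂y) dx ∧ dy.
  ∂Q/∂x = -6*x - y - 2
  ∂P/∂y = 2*x
  integrand = ∂Q/∂x - ∂P/∂y = -8*x - y - 2.
Integrating over R: integral_0^1 integral_0^1 (-8*x - y - 2) dx dy = -13/2.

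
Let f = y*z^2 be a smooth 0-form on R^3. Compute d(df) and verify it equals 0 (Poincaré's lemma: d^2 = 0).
d(df) = 0

Step 1: df = sum_i (∂f/∂x_i) dx_i = (0) dx + (z^2) dy + (2*y*z) dz.
Step 2: Apply d again. Using the 1-form formula, the coefficient of dx ∧ dy in d(df) is ∂^2 f/∂x ∂y - ∂^2 f/∂y ∂x = (0) - (0) = 0 (equality of mixed partials for smooth f).
Similarly for dx ∧ dz and dy ∧ dz — all coefficients vanish. So d(df) = 0.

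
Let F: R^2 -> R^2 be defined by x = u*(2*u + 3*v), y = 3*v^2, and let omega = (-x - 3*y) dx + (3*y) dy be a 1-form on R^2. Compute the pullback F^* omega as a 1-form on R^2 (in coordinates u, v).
F^* omega = (-8*u^3 - 18*u^2*v - 45*u*v^2 - 27*v^3) du + (-6*u^3 - 9*u^2*v - 27*u*v^2 + 54*v^3) dv

Using F^*(f dg) = (f ∘ F) d(g ∘ F), substitute each coordinate x_i by F_i(u, v) in f_i, and replace dx_i by d F_i = (∂F_i/∂u) du + (∂F_i/∂v) dv.
  For the x component: f_1(F) = -2*u^2 - 3*u*v - 9*v^2; d F_1 = (4*u + 3*v) du + (3*u) dv
  For the y component: f_2(F) = 9*v^2; d F_2 = (0) du + (6*v) dv
Combining and collecting du, dv coefficients:
  coeff of du: -8*u^3 - 18*u^2*v - 45*u*v^2 - 27*v^3
  coeff of dv: -6*u^3 - 9*u^2*v - 27*u*v^2 + 54*v^3
F^* omega = (-8*u^3 - 18*u^2*v - 45*u*v^2 - 27*v^3) du + (-6*u^3 - 9*u^2*v - 27*u*v^2 + 54*v^3) dv.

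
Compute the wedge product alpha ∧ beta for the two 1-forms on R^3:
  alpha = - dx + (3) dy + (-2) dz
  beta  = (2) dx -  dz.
alpha ∧ beta = (5) dx ∧ dz + (-6) dx ∧ dy + (-3) dy ∧ dz

Distribute the wedge, using dx_i ∧ dx_j = -dx_j ∧ dx_i and dx_i ∧ dx_i = 0. For each pair (i, j) with i < j, the coefficient of dx_i ∧ dx_j in alpha ∧ beta is (alpha_i * beta_j - alpha_j * beta_i). Collecting: alpha ∧ beta = (5) dx ∧ dz + (-6) dx ∧ dy + (-3) dy ∧ dz.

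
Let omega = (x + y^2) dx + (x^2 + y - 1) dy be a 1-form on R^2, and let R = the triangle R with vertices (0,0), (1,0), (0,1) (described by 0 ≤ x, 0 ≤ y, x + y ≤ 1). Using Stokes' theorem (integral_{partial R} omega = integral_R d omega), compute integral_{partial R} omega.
integral_(partial R) omega = 0

Stokes: integral_partial_R omega = integral_R d omega with d omega = (∂Q/∂x - ∂P/∂y) dx ∧ dy.
  ∂Q/∂x = 2*x
  ∂P/∂y = 2*y
  integrand = ∂Q/∂x - ∂P/∂y = 2*x - 2*y.
Integrating over R: integral_0^1 integral_0^{1-x} (2*x - 2*y) dy dx = 0.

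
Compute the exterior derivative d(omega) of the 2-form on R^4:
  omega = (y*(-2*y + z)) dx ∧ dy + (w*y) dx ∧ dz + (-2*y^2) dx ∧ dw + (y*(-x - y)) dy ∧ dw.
d(omega) = (-w + y) dx ∧ dy ∧ dz + (y) dx ∧ dz ∧ dw + (3*y) dx ∧ dy ∧ dw

For a 2-form omega = sum_{i<j} g_{ij} dx_i ∧ dx_j, the exterior derivative is
  d(omega) = sum_{i<j} d(g_{ij}) ∧ dx_i ∧ dx_j = sum_{i<j, k} (∂g_{ij}/∂x_k) dx_k ∧ dx_i ∧ dx_j.
Expand each term, using dx_k ∧ dx_i ∧ dx_j = sgn(permutation) dx_{(a)} ∧ dx_{(b)} ∧ dx_{(c)} with (a < b < c) sorted:
  d(y*(-2*y + z)) includes (∂/∂z)(y*(-2*y + z)) dz = (y) dz, which multiplied by dx ∧ dy gives (y) dx ∧ dy ∧ dz
  d(w*y) includes (∂/∂y)(w*y) dy = (w) dy, which multiplied by dx ∧ dz gives (-w) dx ∧ dy ∧ dz
  d(w*y) includes (∂/∂w)(w*y) dw = (y) dw, which multiplied by dx ∧ dz gives (y) dx ∧ dz ∧ dw
  d(-2*y^2) includes (∂/∂y)(-2*y^2) dy = (-4*y) dy, which multiplied by dx ∧ dw gives (4*y) dx ∧ dy ∧ dw
  d(y*(-x - y)) includes (∂/∂x)(y*(-x - y)) dx = (-y) dx, which multiplied by dy ∧ dw gives (-y) dx ∧ dy ∧ dw
Collecting like 3-forms: d(omega) = (-w + y) dx ∧ dy ∧ dz + (y) dx ∧ dz ∧ dw + (3*y) dx ∧ dy ∧ dw.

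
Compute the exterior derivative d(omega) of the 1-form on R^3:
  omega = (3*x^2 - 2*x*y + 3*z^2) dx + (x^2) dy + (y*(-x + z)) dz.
d(omega) = (4*x) dx ∧ dy + (-y - 6*z) dx ∧ dz + (-x + z) dy ∧ dz

For a 1-form omega = sum_i f_i dx_i, the exterior derivative is
  d(omega) = sum_{i < j} (∂f_j/∂x_i - ∂f_i/∂x_j) dx_i ∧ dx_j.
  coefficient of dx ∧ dy: ∂f_2/∂x - ∂f_1/∂y = ∂(x^2)/∂x - ∂(3*x^2 - 2*x*y + 3*z^2)/∂y = 4*x
  coefficient of dx ∧ dz: ∂f_3/∂x - ∂f_1/∂z = ∂(y*(-x + z))/∂x - ∂(3*x^2 - 2*x*y + 3*z^2)/∂z = -y - 6*z
  coefficient of dy ∧ dz: ∂f_3/∂y - ∂f_2/∂z = ∂(y*(-x + z))/∂y - ∂(x^2)/∂z = -x + z
Assembling: d(omega) = (4*x) dx ∧ dy + (-y - 6*z) dx ∧ dz + (-x + z) dy ∧ dz.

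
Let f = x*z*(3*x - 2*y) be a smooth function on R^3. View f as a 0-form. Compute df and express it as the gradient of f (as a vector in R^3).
df = (2*z*(3*x - y)) dx + (-2*x*z) dy + (x*(3*x - 2*y)) dz; grad f = (2*z*(3*x - y), -2*x*z, x*(3*x - 2*y))

For a 0-form f, d f = (∂f/∂x) dx + (∂f/∂y) dy + (∂f/∂z) dz. The components of the vector representation are exactly the entries of grad f in Cartesian coordinates:
  ∂f/∂x = 2*z*(3*x - y)
  ∂f/∂y = -2*x*z
  ∂f/∂z = x*(3*x - 2*y).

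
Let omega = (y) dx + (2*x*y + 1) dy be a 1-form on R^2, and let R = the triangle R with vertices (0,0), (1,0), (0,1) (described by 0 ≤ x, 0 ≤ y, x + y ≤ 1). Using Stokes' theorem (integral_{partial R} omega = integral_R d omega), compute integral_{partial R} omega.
integral_(partial R) omega = -1/6

Stokes: integral_partial_R omega = integral_R d omega with d omega = (∂Q/∂x - ∂P/∂y) dx ∧ dy.
  ∂Q/∂x = 2*y
  ∂P/∂y = 1
  integrand = ∂Q/∂x - ∂P/∂y = 2*y - 1.
Integrating over R: integral_0^1 integral_0^{1-x} (2*y - 1) dy dx = -1/6.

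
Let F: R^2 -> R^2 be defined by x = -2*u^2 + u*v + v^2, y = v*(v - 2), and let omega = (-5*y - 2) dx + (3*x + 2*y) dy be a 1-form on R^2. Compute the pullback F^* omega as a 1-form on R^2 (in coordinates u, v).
F^* omega = (20*u*v^2 - 40*u*v + 8*u - 5*v^3 + 10*v^2 - 2*v) du + (-12*u^2*v + 12*u^2 + u*v^2 + 4*u*v - 2*u + 2*v^2 + 4*v) dv

Using F^*(f dg) = (f ∘ F) d(g ∘ F), substitute each coordinate x_i by F_i(u, v) in f_i, and replace dx_i by d F_i = (∂F_i/∂u) du + (∂F_i/∂v) dv.
  For the x component: f_1(F) = -5*v^2 + 10*v - 2; d F_1 = (-4*u + v) du + (u + 2*v) dv
  For the y component: f_2(F) = -6*u^2 + 3*u*v + 5*v^2 - 4*v; d F_2 = (0) du + (2*v - 2) dv
Combining and collecting du, dv coefficients:
  coeff of du: 20*u*v^2 - 40*u*v + 8*u - 5*v^3 + 10*v^2 - 2*v
  coeff of dv: -12*u^2*v + 12*u^2 + u*v^2 + 4*u*v - 2*u + 2*v^2 + 4*v
F^* omega = (20*u*v^2 - 40*u*v + 8*u - 5*v^3 + 10*v^2 - 2*v) du + (-12*u^2*v + 12*u^2 + u*v^2 + 4*u*v - 2*u + 2*v^2 + 4*v) dv.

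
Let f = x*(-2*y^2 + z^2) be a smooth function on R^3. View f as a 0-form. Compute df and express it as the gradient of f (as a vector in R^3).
df = (-2*y^2 + z^2) dx + (-4*x*y) dy + (2*x*z) dz; grad f = (-2*y^2 + z^2, -4*x*y, 2*x*z)

For a 0-form f, d f = (∂f/∂x) dx + (∂f/∂y) dy + (∂f/∂z) dz. The components of the vector representation are exactly the entries of grad f in Cartesian coordinates:
  ∂f/∂x = -2*y^2 + z^2
  ∂f/∂y = -4*x*y
  ∂f/∂z = 2*x*z.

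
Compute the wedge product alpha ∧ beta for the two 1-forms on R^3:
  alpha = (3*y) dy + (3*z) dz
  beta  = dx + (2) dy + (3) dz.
alpha ∧ beta = (-3*y) dx ∧ dy + (9*y - 6*z) dy ∧ dz + (-3*z) dx ∧ dz

Distribute the wedge, using dx_i ∧ dx_j = -dx_j ∧ dx_i and dx_i ∧ dx_i = 0. For each pair (i, j) with i < j, the coefficient of dx_i ∧ dx_j in alpha ∧ beta is (alpha_i * beta_j - alpha_j * beta_i). Collecting: alpha ∧ beta = (-3*y) dx ∧ dy + (9*y - 6*z) dy ∧ dz + (-3*z) dx ∧ dz.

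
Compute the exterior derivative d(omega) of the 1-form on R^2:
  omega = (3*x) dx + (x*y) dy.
d(omega) = (y) dx ∧ dy

For a 1-form omega = sum_i f_i dx_i, the exterior derivative is
  d(omega) = sum_{i < j} (∂f_j/∂x_i - ∂f_i/∂x_j) dx_i ∧ dx_j.
  coefficient of dx ∧ dy: ∂f_2/∂x - ∂f_1/∂y = ∂(x*y)/∂x - ∂(3*x)/∂y = y
Assembling: d(omega) = (y) dx ∧ dy.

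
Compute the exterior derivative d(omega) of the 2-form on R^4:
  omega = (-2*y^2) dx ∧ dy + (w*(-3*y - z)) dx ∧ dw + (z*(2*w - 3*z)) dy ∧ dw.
d(omega) = (3*w) dx ∧ dy ∧ dw + (w) dx ∧ dz ∧ dw + (-2*w + 6*z) dy ∧ dz ∧ dw

For a 2-form omega = sum_{i<j} g_{ij} dx_i ∧ dx_j, the exterior derivative is
  d(omega) = sum_{i<j} d(g_{ij}) ∧ dx_i ∧ dx_j = sum_{i<j, k} (∂g_{ij}/∂x_k) dx_k ∧ dx_i ∧ dx_j.
Expand each term, using dx_k ∧ dx_i ∧ dx_j = sgn(permutation) dx_{(a)} ∧ dx_{(b)} ∧ dx_{(c)} with (a < b < c) sorted:
  d(w*(-3*y - z)) includes (∂/∂y)(w*(-3*y - z)) dy = (-3*w) dy, which multiplied by dx ∧ dw gives (3*w) dx ∧ dy ∧ dw
  d(w*(-3*y - z)) includes (∂/∂z)(w*(-3*y - z)) dz = (-w) dz, which multiplied by dx ∧ dw gives (w) dx ∧ dz ∧ dw
  d(z*(2*w - 3*z)) includes (∂/∂z)(z*(2*w - 3*z)) dz = (2*w - 6*z) dz, which multiplied by dy ∧ dw gives (-2*w + 6*z) dy ∧ dz ∧ dw
Collecting like 3-forms: d(omega) = (3*w) dx ∧ dy ∧ dw + (w) dx ∧ dz ∧ dw + (-2*w + 6*z) dy ∧ dz ∧ dw.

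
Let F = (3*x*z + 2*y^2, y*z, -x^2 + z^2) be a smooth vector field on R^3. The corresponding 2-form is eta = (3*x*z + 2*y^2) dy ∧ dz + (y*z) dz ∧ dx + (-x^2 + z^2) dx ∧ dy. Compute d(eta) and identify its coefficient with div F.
d(eta) = (6*z) dx ∧ dy ∧ dz; div F = 6*z

For a 2-form in R^3 of the form above, applying d gives a 3-form with coefficient ∂P/∂x + ∂Q/∂y + ∂R/∂z:
  ∂P/∂x = 3*z
  ∂Q/∂y = z
  ∂R/∂z = 2*z
Sum = 6*z, which is exactly div F.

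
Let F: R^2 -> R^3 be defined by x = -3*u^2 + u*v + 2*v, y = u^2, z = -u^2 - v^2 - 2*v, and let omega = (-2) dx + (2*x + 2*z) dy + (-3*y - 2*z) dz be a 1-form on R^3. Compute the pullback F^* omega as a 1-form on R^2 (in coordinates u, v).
F^* omega = (-14*u^3 + 4*u^2*v - 8*u*v^2 - 8*u*v + 12*u - 2*v) du + (2*u^2*v + 2*u^2 - 2*u - 4*v^3 - 12*v^2 - 8*v - 4) dv

Using F^*(f dg) = (f ∘ F) d(g ∘ F), substitute each coordinate x_i by F_i(u, v) in f_i, and replace dx_i by d F_i = (∂F_i/∂u) du + (∂F_i/∂v) dv.
  For the x component: f_1(F) = -2; d F_1 = (-6*u + v) du + (u + 2) dv
  For the y component: f_2(F) = -8*u^2 + 2*u*v - 2*v^2; d F_2 = (2*u) du + (0) dv
  For the z component: f_3(F) = -u^2 + 2*v^2 + 4*v; d F_3 = (-2*u) du + (-2*v - 2) dv
Combining and collecting du, dv coefficients:
  coeff of du: -14*u^3 + 4*u^2*v - 8*u*v^2 - 8*u*v + 12*u - 2*v
  coeff of dv: 2*u^2*v + 2*u^2 - 2*u - 4*v^3 - 12*v^2 - 8*v - 4
F^* omega = (-14*u^3 + 4*u^2*v - 8*u*v^2 - 8*u*v + 12*u - 2*v) du + (2*u^2*v + 2*u^2 - 2*u - 4*v^3 - 12*v^2 - 8*v - 4) dv.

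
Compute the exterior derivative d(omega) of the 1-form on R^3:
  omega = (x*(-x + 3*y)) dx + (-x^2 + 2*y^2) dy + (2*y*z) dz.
d(omega) = (-5*x) dx ∧ dy + (2*z) dy ∧ dz

For a 1-form omega = sum_i f_i dx_i, the exterior derivative is
  d(omega) = sum_{i < j} (∂f_j/∂x_i - ∂f_i/∂x_j) dx_i ∧ dx_j.
  coefficient of dx ∧ dy: ∂f_2/∂x - ∂f_1/∂y = ∂(-x^2 + 2*y^2)/∂x - ∂(x*(-x + 3*y))/∂y = -5*x
  coefficient of dy ∧ dz: ∂f_3/∂y - ∂f_2/∂z = ∂(2*y*z)/∂y - ∂(-x^2 + 2*y^2)/∂z = 2*z
Assembling: d(omega) = (-5*x) dx ∧ dy + (2*z) dy ∧ dz.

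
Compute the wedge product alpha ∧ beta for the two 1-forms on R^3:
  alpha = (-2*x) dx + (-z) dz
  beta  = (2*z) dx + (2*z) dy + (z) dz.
alpha ∧ beta = (-4*x*z) dx ∧ dy + (2*z*(-x + z)) dx ∧ dz + (2*z^2) dy ∧ dz

Distribute the wedge, using dx_i ∧ dx_j = -dx_j ∧ dx_i and dx_i ∧ dx_i = 0. For each pair (i, j) with i < j, the coefficient of dx_i ∧ dx_j in alpha ∧ beta is (alpha_i * beta_j - alpha_j * beta_i). Collecting: alpha ∧ beta = (-4*x*z) dx ∧ dy + (2*z*(-x + z)) dx ∧ dz + (2*z^2) dy ∧ dz.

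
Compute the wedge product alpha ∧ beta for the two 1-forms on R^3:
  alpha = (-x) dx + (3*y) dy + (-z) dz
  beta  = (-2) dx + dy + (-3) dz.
alpha ∧ beta = (-x + 6*y) dx ∧ dy + (3*x - 2*z) dx ∧ dz + (-9*y + z) dy ∧ dz

Distribute the wedge, using dx_i ∧ dx_j = -dx_j ∧ dx_i and dx_i ∧ dx_i = 0. For each pair (i, j) with i < j, the coefficient of dx_i ∧ dx_j in alpha ∧ beta is (alpha_i * beta_j - alpha_j * beta_i). Collecting: alpha ∧ beta = (-x + 6*y) dx ∧ dy + (3*x - 2*z) dx ∧ dz + (-9*y + z) dy ∧ dz.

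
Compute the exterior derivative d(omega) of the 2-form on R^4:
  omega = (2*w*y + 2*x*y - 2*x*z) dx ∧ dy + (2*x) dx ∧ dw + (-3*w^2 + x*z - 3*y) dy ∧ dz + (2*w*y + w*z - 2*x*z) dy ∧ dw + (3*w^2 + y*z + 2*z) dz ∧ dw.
d(omega) = (-2*x + z) dx ∧ dy ∧ dz + (2*y - 2*z) dx ∧ dy ∧ dw + (-7*w + 2*x + z) dy ∧ dz ∧ dw

For a 2-form omega = sum_{i<j} g_{ij} dx_i ∧ dx_j, the exterior derivative is
  d(omega) = sum_{i<j} d(g_{ij}) ∧ dx_i ∧ dx_j = sum_{i<j, k} (∂g_{ij}/∂x_k) dx_k ∧ dx_i ∧ dx_j.
Expand each term, using dx_k ∧ dx_i ∧ dx_j = sgn(permutation) dx_{(a)} ∧ dx_{(b)} ∧ dx_{(c)} with (a < b < c) sorted:
  d(2*w*y + 2*x*y - 2*x*z) includes (∂/∂z)(2*w*y + 2*x*y - 2*x*z) dz = (-2*x) dz, which multiplied by dx ∧ dy gives (-2*x) dx ∧ dy ∧ dz
  d(2*w*y + 2*x*y - 2*x*z) includes (∂/∂w)(2*w*y + 2*x*y - 2*x*z) dw = (2*y) dw, which multiplied by dx ∧ dy gives (2*y) dx ∧ dy ∧ dw
  d(-3*w^2 + x*z - 3*y) includes (∂/∂x)(-3*w^2 + x*z - 3*y) dx = (z) dx, which multiplied by dy ∧ dz gives (z) dx ∧ dy ∧ dz
  d(-3*w^2 + x*z - 3*y) includes (∂/∂w)(-3*w^2 + x*z - 3*y) dw = (-6*w) dw, which multiplied by dy ∧ dz gives (-6*w) dy ∧ dz ∧ dw
  d(2*w*y + w*z - 2*x*z) includes (∂/∂x)(2*w*y + w*z - 2*x*z) dx = (-2*z) dx, which multiplied by dy ∧ dw gives (-2*z) dx ∧ dy ∧ dw
  d(2*w*y + w*z - 2*x*z) includes (∂/∂z)(2*w*y + w*z - 2*x*z) dz = (w - 2*x) dz, which multiplied by dy ∧ dw gives (-w + 2*x) dy ∧ dz ∧ dw
  d(3*w^2 + y*z + 2*z) includes (∂/∂y)(3*w^2 + y*z + 2*z) dy = (z) dy, which multiplied by dz ∧ dw gives (z) dy ∧ dz ∧ dw
Collecting like 3-forms: d(omega) = (-2*x + z) dx ∧ dy ∧ dz + (2*y - 2*z) dx ∧ dy ∧ dw + (-7*w + 2*x + z) dy ∧ dz ∧ dw.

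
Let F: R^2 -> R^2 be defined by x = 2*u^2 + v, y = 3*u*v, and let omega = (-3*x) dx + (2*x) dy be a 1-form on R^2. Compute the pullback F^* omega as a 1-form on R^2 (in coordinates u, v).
F^* omega = (-24*u^3 + 12*u^2*v - 12*u*v + 6*v^2) du + (12*u^3 - 6*u^2 + 6*u*v - 3*v) dv

Using F^*(f dg) = (f ∘ F) d(g ∘ F), substitute each coordinate x_i by F_i(u, v) in f_i, and replace dx_i by d F_i = (∂F_i/∂u) du + (∂F_i/∂v) dv.
  For the x component: f_1(F) = -6*u^2 - 3*v; d F_1 = (4*u) du + (1) dv
  For the y component: f_2(F) = 4*u^2 + 2*v; d F_2 = (3*v) du + (3*u) dv
Combining and collecting du, dv coefficients:
  coeff of du: -24*u^3 + 12*u^2*v - 12*u*v + 6*v^2
  coeff of dv: 12*u^3 - 6*u^2 + 6*u*v - 3*v
F^* omega = (-24*u^3 + 12*u^2*v - 12*u*v + 6*v^2) du + (12*u^3 - 6*u^2 + 6*u*v - 3*v) dv.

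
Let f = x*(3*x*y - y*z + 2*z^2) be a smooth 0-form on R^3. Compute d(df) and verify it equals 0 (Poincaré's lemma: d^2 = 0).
d(df) = 0

Step 1: df = sum_i (∂f/∂x_i) dx_i = (6*x*y - y*z + 2*z^2) dx + (x*(3*x - z)) dy + (x*(-y + 4*z)) dz.
Step 2: Apply d again. Using the 1-form formula, the coefficient of dx ∧ dy in d(df) is ∂^2 f/∂x ∂y - ∂^2 f/∂y ∂x = (6*x - z) - (6*x - z) = 0 (equality of mixed partials for smooth f).
Similarly for dx ∧ dz and dy ∧ dz — all coefficients vanish. So d(df) = 0.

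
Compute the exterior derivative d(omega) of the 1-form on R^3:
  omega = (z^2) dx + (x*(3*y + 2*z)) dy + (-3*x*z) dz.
d(omega) = (3*y + 2*z) dx ∧ dy + (-5*z) dx ∧ dz + (-2*x) dy ∧ dz

For a 1-form omega = sum_i f_i dx_i, the exterior derivative is
  d(omega) = sum_{i < j} (∂f_j/∂x_i - ∂f_i/∂x_j) dx_i ∧ dx_j.
  coefficient of dx ∧ dy: ∂f_2/∂x - ∂f_1/∂y = ∂(x*(3*y + 2*z))/∂x - ∂(z^2)/∂y = 3*y + 2*z
  coefficient of dx ∧ dz: ∂f_3/∂x - ∂f_1/∂z = ∂(-3*x*z)/∂x - ∂(z^2)/∂z = -5*z
  coefficient of dy ∧ dz: ∂f_3/∂y - ∂f_2/∂z = ∂(-3*x*z)/∂y - ∂(x*(3*y + 2*z))/∂z = -2*x
Assembling: d(omega) = (3*y + 2*z) dx ∧ dy + (-5*z) dx ∧ dz + (-2*x) dy ∧ dz.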